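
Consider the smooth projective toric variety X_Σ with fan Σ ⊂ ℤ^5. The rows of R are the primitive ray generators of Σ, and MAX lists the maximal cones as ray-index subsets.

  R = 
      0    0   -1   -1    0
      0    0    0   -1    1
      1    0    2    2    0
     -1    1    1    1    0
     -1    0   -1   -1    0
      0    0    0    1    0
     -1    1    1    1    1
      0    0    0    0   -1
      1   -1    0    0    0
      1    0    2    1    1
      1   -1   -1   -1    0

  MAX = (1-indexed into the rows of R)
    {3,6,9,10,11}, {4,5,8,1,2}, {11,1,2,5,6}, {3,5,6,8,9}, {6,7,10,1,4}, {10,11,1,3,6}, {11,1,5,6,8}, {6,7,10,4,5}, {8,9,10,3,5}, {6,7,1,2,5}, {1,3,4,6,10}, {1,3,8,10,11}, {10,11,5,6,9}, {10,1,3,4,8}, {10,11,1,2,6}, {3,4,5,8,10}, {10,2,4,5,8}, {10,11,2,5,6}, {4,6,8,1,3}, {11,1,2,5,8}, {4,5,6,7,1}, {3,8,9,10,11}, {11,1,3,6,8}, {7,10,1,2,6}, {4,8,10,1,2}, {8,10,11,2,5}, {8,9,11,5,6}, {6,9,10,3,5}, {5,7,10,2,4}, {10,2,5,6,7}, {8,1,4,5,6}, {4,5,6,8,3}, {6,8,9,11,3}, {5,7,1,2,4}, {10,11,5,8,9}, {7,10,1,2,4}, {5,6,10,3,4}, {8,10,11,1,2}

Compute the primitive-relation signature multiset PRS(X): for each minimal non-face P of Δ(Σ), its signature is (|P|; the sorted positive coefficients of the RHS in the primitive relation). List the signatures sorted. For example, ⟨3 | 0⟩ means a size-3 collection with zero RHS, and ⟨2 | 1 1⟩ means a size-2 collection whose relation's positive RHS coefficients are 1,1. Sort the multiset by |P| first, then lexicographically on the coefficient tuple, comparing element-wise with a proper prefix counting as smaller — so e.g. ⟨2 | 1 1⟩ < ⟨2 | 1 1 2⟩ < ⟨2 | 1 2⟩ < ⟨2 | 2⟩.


15 collections generate NE(X_Σ); each relation:

  P = {4,11}:  v_{4} + v_{11} = 0  ⇒ sig = ⟨2 | 0⟩
  P = {1,9}:  v_{1} + v_{9} = v_{11}  ⇒ sig = ⟨2 | 1⟩
  P = {2,3}:  v_{2} + v_{3} = v_{10}  ⇒ sig = ⟨2 | 1⟩
  P = {7,8}:  v_{7} + v_{8} = v_{4}  ⇒ sig = ⟨2 | 1⟩
  P = {4,9}:  v_{4} + v_{9} = v_{3} + v_{5}  ⇒ sig = ⟨2 | 1 1⟩
  P = {7,11}:  v_{7} + v_{11} = v_{2} + v_{6}  ⇒ sig = ⟨2 | 1 1⟩
  P = {2,9}:  v_{2} + v_{9} = v_{5} + v_{10} + v_{11}  ⇒ sig = ⟨2 | 1 1 1⟩
  P = {3,7}:  v_{3} + v_{7} = v_{4} + v_{6} + v_{10}  ⇒ sig = ⟨2 | 1 1 1⟩
  P = {7,9}:  v_{7} + v_{9} = v_{5} + v_{6} + v_{10}  ⇒ sig = ⟨2 | 1 1 1⟩
  P = {1,3,5}:  v_{1} + v_{3} + v_{5} = 0  ⇒ sig = ⟨3 | 0⟩
  P = {2,6,8}:  v_{2} + v_{6} + v_{8} = 0  ⇒ sig = ⟨3 | 0⟩
  P = {1,5,10}:  v_{1} + v_{5} + v_{10} = v_{2}  ⇒ sig = ⟨3 | 1⟩
  P = {2,4,6}:  v_{2} + v_{4} + v_{6} = v_{7}  ⇒ sig = ⟨3 | 1⟩
  P = {3,5,11}:  v_{3} + v_{5} + v_{11} = v_{9}  ⇒ sig = ⟨3 | 1⟩
  P = {6,8,10}:  v_{6} + v_{8} + v_{10} = v_{3}  ⇒ sig = ⟨3 | 1⟩

Sorted signature multiset PRS(X):
[⟨2 | 0⟩, ⟨2 | 1⟩, ⟨2 | 1⟩, ⟨2 | 1⟩, ⟨2 | 1 1⟩, ⟨2 | 1 1⟩, ⟨2 | 1 1 1⟩, ⟨2 | 1 1 1⟩, ⟨2 | 1 1 1⟩, ⟨3 | 0⟩, ⟨3 | 0⟩, ⟨3 | 1⟩, ⟨3 | 1⟩, ⟨3 | 1⟩, ⟨3 | 1⟩]


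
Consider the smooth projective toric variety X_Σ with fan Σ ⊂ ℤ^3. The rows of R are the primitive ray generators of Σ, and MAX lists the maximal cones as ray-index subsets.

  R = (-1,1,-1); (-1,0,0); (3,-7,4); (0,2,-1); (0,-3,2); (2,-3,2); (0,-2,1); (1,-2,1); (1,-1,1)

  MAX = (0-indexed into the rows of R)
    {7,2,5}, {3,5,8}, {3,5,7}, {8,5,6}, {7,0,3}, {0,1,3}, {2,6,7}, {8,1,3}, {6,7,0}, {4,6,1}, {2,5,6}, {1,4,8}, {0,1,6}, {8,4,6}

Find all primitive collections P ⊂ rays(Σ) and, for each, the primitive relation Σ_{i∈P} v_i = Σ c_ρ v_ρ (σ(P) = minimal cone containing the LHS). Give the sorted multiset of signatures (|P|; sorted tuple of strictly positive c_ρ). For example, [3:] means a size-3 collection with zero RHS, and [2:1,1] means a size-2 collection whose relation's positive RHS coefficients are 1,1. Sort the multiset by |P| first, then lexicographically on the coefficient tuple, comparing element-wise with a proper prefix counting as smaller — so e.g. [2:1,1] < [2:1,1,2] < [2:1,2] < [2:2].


Σ has 17 primitive collections:

  • {0,8}:  v_{0} + v_{8} = 0  so sig = [2:]
  • {3,6}:  v_{3} + v_{6} = 0  so sig = [2:]
  • {0,5}:  v_{0} + v_{5} = v_{7}  so sig = [2:1]
  • {1,7}:  v_{1} + v_{7} = v_{6}  so sig = [2:1]
  • {7,8}:  v_{7} + v_{8} = v_{5}  so sig = [2:1]
  • {0,4}:  v_{0} + v_{4} = v_{1} + v_{6}  so sig = [2:1,1]
  • {1,5}:  v_{1} + v_{5} = v_{6} + v_{8}  so sig = [2:1,1]
  • {2,3}:  v_{2} + v_{3} = v_{5} + v_{7}  so sig = [2:1,1]
  • {3,4}:  v_{3} + v_{4} = v_{1} + v_{8}  so sig = [2:1,1]
  • {2,4}:  v_{2} + v_{4} = v_{5} + 3·v_{6} + v_{8}  so sig = [2:1,1,3]
  • {0,2}:  v_{0} + v_{2} = v_{6} + 2·v_{7}  so sig = [2:1,2]
  • {1,2}:  v_{1} + v_{2} = v_{5} + 2·v_{6}  so sig = [2:1,2]
  • {2,8}:  v_{2} + v_{8} = 2·v_{5} + v_{6}  so sig = [2:1,2]
  • {4,7}:  v_{4} + v_{7} = 2·v_{6} + v_{8}  so sig = [2:1,2]
  • {4,5}:  v_{4} + v_{5} = 2·v_{6} + 2·v_{8}  so sig = [2:2,2]
  • {1,6,8}:  v_{1} + v_{6} + v_{8} = v_{4}  so sig = [3:1]
  • {5,6,7}:  v_{5} + v_{6} + v_{7} = v_{2}  so sig = [3:1]

so the primitive-relation signature multiset is
    |P|=2: 15 collections, coeffs (), (), (1), (1), (1), (1,1), (1,1), (1,1), (1,1), (1,1,3), (1,2), (1,2), (1,2), (1,2), (2,2)
    |P|=3: 2 collections, coeffs (1), (1)


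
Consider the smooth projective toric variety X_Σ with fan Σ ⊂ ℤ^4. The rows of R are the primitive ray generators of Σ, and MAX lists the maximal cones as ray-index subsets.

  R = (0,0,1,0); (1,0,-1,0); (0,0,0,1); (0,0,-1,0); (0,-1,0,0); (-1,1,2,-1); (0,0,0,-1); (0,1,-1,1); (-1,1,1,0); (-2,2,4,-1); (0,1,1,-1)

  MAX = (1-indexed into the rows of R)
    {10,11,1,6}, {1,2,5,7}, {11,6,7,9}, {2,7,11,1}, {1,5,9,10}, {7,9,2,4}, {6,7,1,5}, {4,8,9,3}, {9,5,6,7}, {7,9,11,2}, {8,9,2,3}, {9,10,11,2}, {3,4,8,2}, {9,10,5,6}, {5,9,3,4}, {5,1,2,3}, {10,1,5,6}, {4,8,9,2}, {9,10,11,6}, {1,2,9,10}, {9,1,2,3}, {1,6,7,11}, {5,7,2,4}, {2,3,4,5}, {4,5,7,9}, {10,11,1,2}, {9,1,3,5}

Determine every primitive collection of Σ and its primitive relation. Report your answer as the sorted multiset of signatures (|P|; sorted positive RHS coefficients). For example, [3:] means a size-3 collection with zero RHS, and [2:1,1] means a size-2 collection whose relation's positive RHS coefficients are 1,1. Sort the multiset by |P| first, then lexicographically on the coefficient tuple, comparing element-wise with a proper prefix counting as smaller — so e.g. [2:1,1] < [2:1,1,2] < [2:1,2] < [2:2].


Σ has 23 primitive collections:

  {1,4}:  v_{1} + v_{4} = 0  ⟹  sig = [2:]
  {3,7}:  v_{3} + v_{7} = 0  ⟹  sig = [2:]
  {2,6}:  v_{2} + v_{6} = v_{11}  ⟹  sig = [2:1]
  {3,6}:  v_{3} + v_{6} = v_{1} + v_{9}  ⟹  sig = [2:1,1]
  {4,6}:  v_{4} + v_{6} = v_{7} + v_{9}  ⟹  sig = [2:1,1]
  {4,10}:  v_{4} + v_{10} = v_{6} + v_{9}  ⟹  sig = [2:1,1]
  {5,8}:  v_{5} + v_{8} = v_{3} + v_{4}  ⟹  sig = [2:1,1]
  {5,11}:  v_{5} + v_{11} = v_{1} + v_{7}  ⟹  sig = [2:1,1]
  {1,8}:  v_{1} + v_{8} = v_{2} + v_{3} + v_{9}  ⟹  sig = [2:1,1,1]
  {3,11}:  v_{3} + v_{11} = v_{1} + v_{2} + v_{9}  ⟹  sig = [2:1,1,1]
  {4,11}:  v_{4} + v_{11} = v_{2} + v_{7} + v_{9}  ⟹  sig = [2:1,1,1]
  {7,8}:  v_{7} + v_{8} = v_{2} + v_{4} + v_{9}  ⟹  sig = [2:1,1,1]
  {8,10}:  v_{8} + v_{10} = v_{1} + v_{2} + 3·v_{9}  ⟹  sig = [2:1,1,3]
  {6,8}:  v_{6} + v_{8} = v_{2} + 2·v_{9}  ⟹  sig = [2:1,2]
  {7,10}:  v_{7} + v_{10} = 2·v_{6}  ⟹  sig = [2:2]
  {3,10}:  v_{3} + v_{10} = 2·v_{1} + 2·v_{9}  ⟹  sig = [2:2,2]
  {8,11}:  v_{8} + v_{11} = 2·v_{2} + 2·v_{9}  ⟹  sig = [2:2,2]
  {2,5,9}:  v_{2} + v_{5} + v_{9} = 0  ⟹  sig = [3:]
  {1,6,9}:  v_{1} + v_{6} + v_{9} = v_{10}  ⟹  sig = [3:1]
  {1,7,9}:  v_{1} + v_{7} + v_{9} = v_{6}  ⟹  sig = [3:1]
  {1,9,11}:  v_{1} + v_{9} + v_{11} = v_{2} + v_{10}  ⟹  sig = [3:1,1]
  {2,5,10}:  v_{2} + v_{5} + v_{10} = v_{1} + v_{6}  ⟹  sig = [3:1,1]
  {2,3,4,9}:  v_{2} + v_{3} + v_{4} + v_{9} = v_{8}  ⟹  sig = [4:1]

Signatures (|P|; sorted positive RHS coefficients), sorted:
{ [2:] ×2,  [2:1],  [2:1,1] ×5,  [2:1,1,1] ×4,  [2:1,1,3],  [2:1,2],  [2:2],  [2:2,2] ×2,  [3:],  [3:1] ×2,  [3:1,1] ×2,  [4:1] }


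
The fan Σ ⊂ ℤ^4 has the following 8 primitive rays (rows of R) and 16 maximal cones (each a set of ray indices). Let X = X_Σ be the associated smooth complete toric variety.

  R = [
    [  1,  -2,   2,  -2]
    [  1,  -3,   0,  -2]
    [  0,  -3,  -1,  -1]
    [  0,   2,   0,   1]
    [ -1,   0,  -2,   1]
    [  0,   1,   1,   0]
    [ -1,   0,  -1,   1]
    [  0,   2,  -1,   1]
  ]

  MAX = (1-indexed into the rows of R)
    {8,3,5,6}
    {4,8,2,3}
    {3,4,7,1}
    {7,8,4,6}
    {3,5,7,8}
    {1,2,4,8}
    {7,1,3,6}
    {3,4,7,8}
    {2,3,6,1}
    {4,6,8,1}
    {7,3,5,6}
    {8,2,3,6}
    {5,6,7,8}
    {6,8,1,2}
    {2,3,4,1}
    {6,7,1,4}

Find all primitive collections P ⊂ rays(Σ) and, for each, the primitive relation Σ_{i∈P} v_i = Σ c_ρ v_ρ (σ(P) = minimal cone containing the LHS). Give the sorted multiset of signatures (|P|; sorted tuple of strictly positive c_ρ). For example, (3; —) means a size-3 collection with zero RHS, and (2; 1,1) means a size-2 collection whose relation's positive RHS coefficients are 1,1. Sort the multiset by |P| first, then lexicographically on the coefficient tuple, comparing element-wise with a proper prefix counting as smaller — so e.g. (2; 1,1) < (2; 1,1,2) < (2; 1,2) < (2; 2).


9 minimal non-faces of Δ(Σ) (on 8 rays):

  {2,7}:  v_{2} + v_{7} = v_{3}  so sig = (2; 1)
  {1,5}:  v_{1} + v_{5} = v_{3} + v_{6}  so sig = (2; 1,1)
  {4,5}:  v_{4} + v_{5} = v_{7} + v_{8}  so sig = (2; 1,1)
  {2,5}:  v_{2} + v_{5} = 2·v_{3} + v_{6} + v_{8}  so sig = (2; 1,1,2)
  {1,7,8}:  v_{1} + v_{7} + v_{8} = 0  so sig = (3; —)
  {3,4,6}:  v_{3} + v_{4} + v_{6} = 0  so sig = (3; —)
  {1,3,8}:  v_{1} + v_{3} + v_{8} = v_{2}  so sig = (3; 1)
  {2,4,6}:  v_{2} + v_{4} + v_{6} = v_{1} + v_{8}  so sig = (3; 1,1)
  {3,6,7,8}:  v_{3} + v_{6} + v_{7} + v_{8} = v_{5}  so sig = (4; 1)

Signatures (|P|; sorted positive RHS coefficients), sorted:
{ (2; 1),  (2; 1,1) ×2,  (2; 1,1,2),  (3; —) ×2,  (3; 1),  (3; 1,1),  (4; 1) }


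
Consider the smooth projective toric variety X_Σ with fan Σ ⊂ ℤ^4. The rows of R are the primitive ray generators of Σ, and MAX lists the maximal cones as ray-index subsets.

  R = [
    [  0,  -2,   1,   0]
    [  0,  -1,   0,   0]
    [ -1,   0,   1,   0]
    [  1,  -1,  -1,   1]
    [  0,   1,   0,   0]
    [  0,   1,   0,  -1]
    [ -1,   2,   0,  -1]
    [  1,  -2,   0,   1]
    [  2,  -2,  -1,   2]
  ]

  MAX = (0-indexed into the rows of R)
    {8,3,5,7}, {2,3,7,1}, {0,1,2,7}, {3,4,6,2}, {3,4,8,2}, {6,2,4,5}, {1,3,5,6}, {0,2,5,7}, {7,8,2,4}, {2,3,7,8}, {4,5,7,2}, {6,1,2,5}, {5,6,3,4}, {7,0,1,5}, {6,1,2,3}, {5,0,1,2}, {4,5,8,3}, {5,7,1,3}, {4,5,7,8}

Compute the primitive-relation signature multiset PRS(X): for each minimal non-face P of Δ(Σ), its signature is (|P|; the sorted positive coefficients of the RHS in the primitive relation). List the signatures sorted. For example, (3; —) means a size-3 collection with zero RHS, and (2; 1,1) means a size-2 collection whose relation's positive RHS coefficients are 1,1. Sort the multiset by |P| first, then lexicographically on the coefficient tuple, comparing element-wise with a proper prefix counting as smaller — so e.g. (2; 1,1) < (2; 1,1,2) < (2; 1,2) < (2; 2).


The 12 primitive collections of Σ (r=9, n=4):

  {1,4}:  v_{1} + v_{4} = 0  ⇒ sig = (2; —)
  {6,7}:  v_{6} + v_{7} = 0  ⇒ sig = (2; —)
  {0,3}:  v_{0} + v_{3} = v_{1} + v_{7}  ⇒ sig = (2; 1,1)
  {1,8}:  v_{1} + v_{8} = v_{3} + v_{7}  ⇒ sig = (2; 1,1)
  {6,8}:  v_{6} + v_{8} = v_{3} + v_{4}  ⇒ sig = (2; 1,1)
  {0,4}:  v_{0} + v_{4} = v_{2} + v_{5} + v_{7}  ⇒ sig = (2; 1,1,1)
  {0,6}:  v_{0} + v_{6} = v_{1} + v_{2} + v_{5}  ⇒ sig = (2; 1,1,1)
  {0,8}:  v_{0} + v_{8} = 2·v_{7}  ⇒ sig = (2; 2)
  {2,3,5}:  v_{2} + v_{3} + v_{5} = 0  ⇒ sig = (3; —)
  {3,4,7}:  v_{3} + v_{4} + v_{7} = v_{8}  ⇒ sig = (3; 1)
  {2,5,8}:  v_{2} + v_{5} + v_{8} = v_{4} + v_{7}  ⇒ sig = (3; 1,1)
  {1,2,5,7}:  v_{1} + v_{2} + v_{5} + v_{7} = v_{0}  ⇒ sig = (4; 1)

Sorted signature multiset PRS(X):
    (2; —)
    (2; —)
    (2; 1,1)
    (2; 1,1)
    (2; 1,1)
    (2; 1,1,1)
    (2; 1,1,1)
    (2; 2)
    (3; —)
    (3; 1)
    (3; 1,1)
    (4; 1)


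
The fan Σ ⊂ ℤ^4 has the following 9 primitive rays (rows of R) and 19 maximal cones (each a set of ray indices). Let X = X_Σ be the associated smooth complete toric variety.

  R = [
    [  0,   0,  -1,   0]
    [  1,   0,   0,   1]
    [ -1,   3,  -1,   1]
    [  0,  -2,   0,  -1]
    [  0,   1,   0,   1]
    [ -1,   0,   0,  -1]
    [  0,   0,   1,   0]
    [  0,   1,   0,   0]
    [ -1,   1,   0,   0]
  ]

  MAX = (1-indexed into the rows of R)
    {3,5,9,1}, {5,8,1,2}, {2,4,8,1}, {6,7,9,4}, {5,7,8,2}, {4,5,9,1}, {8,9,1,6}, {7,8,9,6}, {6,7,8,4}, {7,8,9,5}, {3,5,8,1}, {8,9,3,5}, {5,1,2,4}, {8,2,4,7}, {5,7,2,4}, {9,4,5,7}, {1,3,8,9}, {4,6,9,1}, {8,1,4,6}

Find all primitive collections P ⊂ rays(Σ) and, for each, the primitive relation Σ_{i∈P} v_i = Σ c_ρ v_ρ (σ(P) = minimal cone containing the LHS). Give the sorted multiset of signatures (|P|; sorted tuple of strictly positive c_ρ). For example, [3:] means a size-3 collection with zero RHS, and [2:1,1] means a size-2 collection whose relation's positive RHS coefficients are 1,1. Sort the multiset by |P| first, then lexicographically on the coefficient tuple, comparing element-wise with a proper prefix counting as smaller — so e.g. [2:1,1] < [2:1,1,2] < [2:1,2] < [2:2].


The 11 primitive collections of Σ (r=9, n=4):

  • {1,7}:  v_{1} + v_{7} = 0 ; sig = [2:]
  • {2,6}:  v_{2} + v_{6} = 0 ; sig = [2:]
  • {2,9}:  v_{2} + v_{9} = v_{5} ; sig = [2:1]
  • {5,6}:  v_{5} + v_{6} = v_{9} ; sig = [2:1]
  • {3,4}:  v_{3} + v_{4} = v_{1} + v_{9} ; sig = [2:1,1]
  • {3,7}:  v_{3} + v_{7} = v_{5} + v_{8} + v_{9} ; sig = [2:1,1,1]
  • {2,3}:  v_{2} + v_{3} = v_{1} + 2·v_{5} + v_{8} ; sig = [2:1,1,2]
  • {3,6}:  v_{3} + v_{6} = v_{1} + v_{8} + 2·v_{9} ; sig = [2:1,1,2]
  • {4,5,8}:  v_{4} + v_{5} + v_{8} = 0 ; sig = [3:]
  • {4,8,9}:  v_{4} + v_{8} + v_{9} = v_{6} ; sig = [3:1]
  • {1,5,8,9}:  v_{1} + v_{5} + v_{8} + v_{9} = v_{3} ; sig = [4:1]

Signatures (|P|; sorted positive RHS coefficients), sorted:
{ [2:] ×2,  [2:1] ×2,  [2:1,1],  [2:1,1,1],  [2:1,1,2] ×2,  [3:],  [3:1],  [4:1] }


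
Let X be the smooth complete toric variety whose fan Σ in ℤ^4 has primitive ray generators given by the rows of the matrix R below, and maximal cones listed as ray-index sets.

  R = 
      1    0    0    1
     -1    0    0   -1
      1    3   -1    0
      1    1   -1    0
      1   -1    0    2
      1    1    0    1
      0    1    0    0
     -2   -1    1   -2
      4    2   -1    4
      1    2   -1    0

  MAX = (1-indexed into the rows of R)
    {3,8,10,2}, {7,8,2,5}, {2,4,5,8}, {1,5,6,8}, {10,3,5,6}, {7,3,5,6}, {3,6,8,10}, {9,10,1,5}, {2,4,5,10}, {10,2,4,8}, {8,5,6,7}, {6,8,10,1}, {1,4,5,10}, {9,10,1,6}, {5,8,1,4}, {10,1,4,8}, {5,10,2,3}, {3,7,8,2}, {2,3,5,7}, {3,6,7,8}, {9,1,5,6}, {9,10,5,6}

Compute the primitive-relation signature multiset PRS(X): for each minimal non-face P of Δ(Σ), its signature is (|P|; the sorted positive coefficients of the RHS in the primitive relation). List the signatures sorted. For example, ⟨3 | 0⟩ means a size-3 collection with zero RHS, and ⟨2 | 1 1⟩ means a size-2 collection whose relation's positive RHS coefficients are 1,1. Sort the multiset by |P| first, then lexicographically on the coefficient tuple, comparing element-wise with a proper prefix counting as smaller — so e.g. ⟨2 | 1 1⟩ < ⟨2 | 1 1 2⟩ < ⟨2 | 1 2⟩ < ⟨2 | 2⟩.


Δ(Σ) — 10 vertices, 16 min non-faces:

  P={1,2}:  v_{1} + v_{2} = 0 — sig = ⟨2 | 0⟩
  P={1,7}:  v_{1} + v_{7} = v_{6} — sig = ⟨2 | 1⟩
  P={2,6}:  v_{2} + v_{6} = v_{7} — sig = ⟨2 | 1⟩
  P={4,7}:  v_{4} + v_{7} = v_{10} — sig = ⟨2 | 1⟩
  P={7,10}:  v_{7} + v_{10} = v_{3} — sig = ⟨2 | 1⟩
  P={1,3}:  v_{1} + v_{3} = v_{6} + v_{10} — sig = ⟨2 | 1 1⟩
  P={4,6}:  v_{4} + v_{6} = v_{1} + v_{10} — sig = ⟨2 | 1 1⟩
  P={8,9}:  v_{8} + v_{9} = v_{1} + v_{6} — sig = ⟨2 | 1 1⟩
  P={2,9}:  v_{2} + v_{9} = v_{5} + v_{6} + v_{10} — sig = ⟨2 | 1 1 1⟩
  P={7,9}:  v_{7} + v_{9} = v_{5} + 2·v_{6} + v_{10} — sig = ⟨2 | 1 1 2⟩
  P={3,9}:  v_{3} + v_{9} = v_{5} + 2·v_{6} + 2·v_{10} — sig = ⟨2 | 1 2 2⟩
  P={4,9}:  v_{4} + v_{9} = 2·v_{1} + v_{5} + 2·v_{10} — sig = ⟨2 | 1 2 2⟩
  P={3,4}:  v_{3} + v_{4} = 2·v_{10} — sig = ⟨2 | 2⟩
  P={5,8,10}:  v_{5} + v_{8} + v_{10} = 0 — sig = ⟨3 | 0⟩
  P={3,5,8}:  v_{3} + v_{5} + v_{8} = v_{7} — sig = ⟨3 | 1⟩
  P={1,5,6,10}:  v_{1} + v_{5} + v_{6} + v_{10} = v_{9} — sig = ⟨4 | 1⟩

Hence PRS(X_Σ) =
    |P|=2: 13 collections, coeffs (), (1), (1), (1), (1), (1,1), (1,1), (1,1), (1,1,1), (1,1,2), (1,2,2), (1,2,2), (2)
    |P|=3: 2 collections, coeffs (), (1)
    |P|=4: 1 collection, coeffs (1)


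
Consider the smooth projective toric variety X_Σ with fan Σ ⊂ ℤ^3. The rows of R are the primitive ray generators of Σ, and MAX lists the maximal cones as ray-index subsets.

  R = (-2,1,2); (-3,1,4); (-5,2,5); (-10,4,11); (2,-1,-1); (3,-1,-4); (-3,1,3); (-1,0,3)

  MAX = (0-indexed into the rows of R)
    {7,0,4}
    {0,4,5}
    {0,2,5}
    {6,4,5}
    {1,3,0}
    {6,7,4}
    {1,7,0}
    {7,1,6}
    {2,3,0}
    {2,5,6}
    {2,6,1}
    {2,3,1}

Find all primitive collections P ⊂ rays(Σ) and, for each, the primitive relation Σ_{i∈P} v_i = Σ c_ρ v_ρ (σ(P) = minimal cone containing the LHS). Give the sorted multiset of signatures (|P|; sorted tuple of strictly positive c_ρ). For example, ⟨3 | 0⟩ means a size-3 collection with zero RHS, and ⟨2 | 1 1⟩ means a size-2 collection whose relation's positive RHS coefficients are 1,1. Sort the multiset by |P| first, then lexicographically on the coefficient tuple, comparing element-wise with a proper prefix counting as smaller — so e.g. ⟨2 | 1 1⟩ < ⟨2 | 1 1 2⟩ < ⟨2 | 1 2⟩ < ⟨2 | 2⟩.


Minimal non-faces — 11 found among 8 rays, 12 max cones:

  • {1,5}:  v_{1} + v_{5} = 0  →  sig = ⟨2 | 0⟩
  • {0,6}:  v_{0} + v_{6} = v_{2}  →  sig = ⟨2 | 1⟩
  • {1,4}:  v_{1} + v_{4} = v_{7}  →  sig = ⟨2 | 1⟩
  • {2,4}:  v_{2} + v_{4} = v_{1}  →  sig = ⟨2 | 1⟩
  • {5,7}:  v_{5} + v_{7} = v_{4}  →  sig = ⟨2 | 1⟩
  • {3,5}:  v_{3} + v_{5} = v_{0} + v_{2}  →  sig = ⟨2 | 1 1⟩
  • {3,4}:  v_{3} + v_{4} = v_{0} + 2·v_{1}  →  sig = ⟨2 | 1 2⟩
  • {3,6}:  v_{3} + v_{6} = v_{1} + 2·v_{2}  →  sig = ⟨2 | 1 2⟩
  • {3,7}:  v_{3} + v_{7} = v_{0} + 3·v_{1}  →  sig = ⟨2 | 1 3⟩
  • {2,7}:  v_{2} + v_{7} = 2·v_{1}  →  sig = ⟨2 | 2⟩
  • {0,1,2}:  v_{0} + v_{1} + v_{2} = v_{3}  →  sig = ⟨3 | 1⟩

Sorted signature multiset PRS(X):
    |P|=2: 10 collections, coeffs (), (1), (1), (1), (1), (1,1), (1,2), (1,2), (1,3), (2)
    |P|=3: 1 collection, coeffs (1)


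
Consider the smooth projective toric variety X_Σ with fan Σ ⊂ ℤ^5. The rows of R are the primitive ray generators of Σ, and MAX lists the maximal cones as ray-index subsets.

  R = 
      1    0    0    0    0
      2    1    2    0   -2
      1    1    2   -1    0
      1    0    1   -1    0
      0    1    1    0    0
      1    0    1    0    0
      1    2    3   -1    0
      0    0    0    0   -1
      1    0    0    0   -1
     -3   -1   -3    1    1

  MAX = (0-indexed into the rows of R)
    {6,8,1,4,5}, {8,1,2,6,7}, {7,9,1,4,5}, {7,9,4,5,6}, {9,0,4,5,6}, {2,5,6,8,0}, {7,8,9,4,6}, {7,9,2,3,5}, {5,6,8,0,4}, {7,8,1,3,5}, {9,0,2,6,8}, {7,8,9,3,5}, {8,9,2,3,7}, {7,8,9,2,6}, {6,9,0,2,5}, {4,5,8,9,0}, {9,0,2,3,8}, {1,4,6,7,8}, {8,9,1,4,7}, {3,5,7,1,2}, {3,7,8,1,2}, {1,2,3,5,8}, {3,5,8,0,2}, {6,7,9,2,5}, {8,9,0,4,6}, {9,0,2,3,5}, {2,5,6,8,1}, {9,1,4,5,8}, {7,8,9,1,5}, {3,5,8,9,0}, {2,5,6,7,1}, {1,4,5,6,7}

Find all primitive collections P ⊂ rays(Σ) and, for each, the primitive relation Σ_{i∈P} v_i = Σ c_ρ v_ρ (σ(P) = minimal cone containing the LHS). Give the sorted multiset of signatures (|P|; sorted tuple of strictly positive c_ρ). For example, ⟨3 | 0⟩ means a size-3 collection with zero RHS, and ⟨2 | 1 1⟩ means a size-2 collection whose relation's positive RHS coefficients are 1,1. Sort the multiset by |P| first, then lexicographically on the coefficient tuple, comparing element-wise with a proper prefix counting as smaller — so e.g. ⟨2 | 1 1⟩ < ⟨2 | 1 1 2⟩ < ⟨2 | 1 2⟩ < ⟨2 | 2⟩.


|primitive collections| = 13. Relations:

  P = {0,7}:  v_{0} + v_{7} = v_{8}  so sig = ⟨2 | 1⟩
  P = {2,4}:  v_{2} + v_{4} = v_{6}  so sig = ⟨2 | 1⟩
  P = {3,4}:  v_{3} + v_{4} = v_{2}  so sig = ⟨2 | 1⟩
  P = {0,1}:  v_{0} + v_{1} = v_{4} + v_{5} + 2·v_{8}  so sig = ⟨2 | 1 1 2⟩
  P = {3,6}:  v_{3} + v_{6} = 2·v_{2}  so sig = ⟨2 | 2⟩
  P = {1,3,9}:  v_{1} + v_{3} + v_{9} = v_{7}  so sig = ⟨3 | 1⟩
  P = {1,2,9}:  v_{1} + v_{2} + v_{9} = v_{4} + v_{7}  so sig = ⟨3 | 1 1⟩
  P = {1,6,9}:  v_{1} + v_{6} + v_{9} = 2·v_{4} + v_{7}  so sig = ⟨3 | 1 2⟩
  P = {2,5,8,9}:  v_{2} + v_{5} + v_{8} + v_{9} = 0  so sig = ⟨4 | 0⟩
  P = {4,5,7,8}:  v_{4} + v_{5} + v_{7} + v_{8} = v_{1}  so sig = ⟨4 | 1⟩
  P = {5,6,8,9}:  v_{5} + v_{6} + v_{8} + v_{9} = v_{4}  so sig = ⟨4 | 1⟩
  P = {2,5,7,8}:  v_{2} + v_{5} + v_{7} + v_{8} = v_{1} + v_{3}  so sig = ⟨4 | 1 1⟩
  P = {5,6,7,8}:  v_{5} + v_{6} + v_{7} + v_{8} = v_{1} + v_{2}  so sig = ⟨4 | 1 1⟩

Sorted signature multiset PRS(X):
[⟨2 | 1⟩, ⟨2 | 1⟩, ⟨2 | 1⟩, ⟨2 | 1 1 2⟩, ⟨2 | 2⟩, ⟨3 | 1⟩, ⟨3 | 1 1⟩, ⟨3 | 1 2⟩, ⟨4 | 0⟩, ⟨4 | 1⟩, ⟨4 | 1⟩, ⟨4 | 1 1⟩, ⟨4 | 1 1⟩]


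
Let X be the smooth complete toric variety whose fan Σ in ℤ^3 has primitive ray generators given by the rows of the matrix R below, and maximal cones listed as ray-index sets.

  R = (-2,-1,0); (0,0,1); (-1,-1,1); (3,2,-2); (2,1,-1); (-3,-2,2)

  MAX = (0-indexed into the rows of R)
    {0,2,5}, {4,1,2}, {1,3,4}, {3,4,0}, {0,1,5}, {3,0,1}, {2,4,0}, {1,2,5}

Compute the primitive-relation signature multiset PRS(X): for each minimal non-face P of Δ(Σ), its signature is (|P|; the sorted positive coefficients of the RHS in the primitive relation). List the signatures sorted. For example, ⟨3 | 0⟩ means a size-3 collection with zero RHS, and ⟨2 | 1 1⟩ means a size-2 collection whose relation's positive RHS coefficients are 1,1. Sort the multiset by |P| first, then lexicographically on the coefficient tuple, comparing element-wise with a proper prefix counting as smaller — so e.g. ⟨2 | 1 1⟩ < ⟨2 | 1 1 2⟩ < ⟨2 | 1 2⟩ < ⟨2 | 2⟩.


Minimal non-faces — 5 found among 6 rays, 8 max cones:

  {3,5}:  v_{3} + v_{5} = 0  ⟹  sig = ⟨2 | 0⟩
  {2,3}:  v_{2} + v_{3} = v_{4}  ⟹  sig = ⟨2 | 1⟩
  {4,5}:  v_{4} + v_{5} = v_{2}  ⟹  sig = ⟨2 | 1⟩
  {0,1,4}:  v_{0} + v_{1} + v_{4} = 0  ⟹  sig = ⟨3 | 0⟩
  {0,1,2}:  v_{0} + v_{1} + v_{2} = v_{5}  ⟹  sig = ⟨3 | 1⟩

Hence PRS(X_Σ) =
    ⟨2 | 0⟩
    ⟨2 | 1⟩
    ⟨2 | 1⟩
    ⟨3 | 0⟩
    ⟨3 | 1⟩


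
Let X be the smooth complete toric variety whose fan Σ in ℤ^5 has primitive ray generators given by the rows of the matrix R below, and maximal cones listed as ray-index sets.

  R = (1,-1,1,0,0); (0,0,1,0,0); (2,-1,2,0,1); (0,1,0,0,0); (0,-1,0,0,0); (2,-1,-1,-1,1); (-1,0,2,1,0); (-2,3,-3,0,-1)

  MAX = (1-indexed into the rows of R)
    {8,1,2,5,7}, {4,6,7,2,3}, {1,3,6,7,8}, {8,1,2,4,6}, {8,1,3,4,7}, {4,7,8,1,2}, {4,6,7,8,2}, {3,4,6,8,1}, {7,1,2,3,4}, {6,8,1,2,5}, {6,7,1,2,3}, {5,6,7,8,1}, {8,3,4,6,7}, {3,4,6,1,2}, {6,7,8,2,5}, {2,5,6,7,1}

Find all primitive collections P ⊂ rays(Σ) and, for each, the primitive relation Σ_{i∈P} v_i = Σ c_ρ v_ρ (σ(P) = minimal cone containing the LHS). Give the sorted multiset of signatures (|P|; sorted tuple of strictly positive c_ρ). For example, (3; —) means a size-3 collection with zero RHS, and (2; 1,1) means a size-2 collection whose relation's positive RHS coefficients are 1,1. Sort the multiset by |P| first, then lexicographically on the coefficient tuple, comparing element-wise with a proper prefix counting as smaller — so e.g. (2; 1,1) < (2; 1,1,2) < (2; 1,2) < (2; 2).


The 5 primitive collections of Σ (r=8, n=5):

  P = {4,5}:  v_{4} + v_{5} = 0  →  sig = (2; —)
  P = {3,5}:  v_{3} + v_{5} = v_{1} + v_{6} + v_{7}  →  sig = (2; 1,1,1)
  P = {2,3,8}:  v_{2} + v_{3} + v_{8} = 2·v_{4}  →  sig = (3; 2)
  P = {1,4,6,7}:  v_{1} + v_{4} + v_{6} + v_{7} = v_{3}  →  sig = (4; 1)
  P = {1,2,6,7,8}:  v_{1} + v_{2} + v_{6} + v_{7} + v_{8} = v_{4}  →  sig = (5; 1)

so the primitive-relation signature multiset is
    (2; —)
    (2; 1,1,1)
    (3; 2)
    (4; 1)
    (5; 1)


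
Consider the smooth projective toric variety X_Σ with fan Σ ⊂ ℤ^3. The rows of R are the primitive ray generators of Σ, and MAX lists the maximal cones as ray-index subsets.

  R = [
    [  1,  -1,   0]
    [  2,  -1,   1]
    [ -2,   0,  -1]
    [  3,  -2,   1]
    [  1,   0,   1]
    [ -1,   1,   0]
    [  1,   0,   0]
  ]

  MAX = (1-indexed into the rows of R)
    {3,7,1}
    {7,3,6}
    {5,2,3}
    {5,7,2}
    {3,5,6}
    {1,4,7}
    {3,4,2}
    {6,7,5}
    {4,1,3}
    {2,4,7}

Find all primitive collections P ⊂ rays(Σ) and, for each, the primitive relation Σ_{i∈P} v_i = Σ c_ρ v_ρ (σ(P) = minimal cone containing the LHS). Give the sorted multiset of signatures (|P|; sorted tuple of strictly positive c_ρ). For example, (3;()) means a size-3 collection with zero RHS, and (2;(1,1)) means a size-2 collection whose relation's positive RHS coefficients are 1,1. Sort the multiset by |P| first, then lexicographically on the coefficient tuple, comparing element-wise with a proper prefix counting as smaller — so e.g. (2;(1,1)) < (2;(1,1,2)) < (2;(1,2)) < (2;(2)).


Δ(Σ) — 7 vertices, 9 min non-faces:

  {1,6}:  v_{1} + v_{6} = 0  ⇒ sig = (2;())
  {1,2}:  v_{1} + v_{2} = v_{4}  ⇒ sig = (2;(1))
  {1,5}:  v_{1} + v_{5} = v_{2}  ⇒ sig = (2;(1))
  {2,6}:  v_{2} + v_{6} = v_{5}  ⇒ sig = (2;(1))
  {4,6}:  v_{4} + v_{6} = v_{2}  ⇒ sig = (2;(1))
  {4,5}:  v_{4} + v_{5} = 2·v_{2}  ⇒ sig = (2;(2))
  {3,5,7}:  v_{3} + v_{5} + v_{7} = 0  ⇒ sig = (3;())
  {2,3,7}:  v_{2} + v_{3} + v_{7} = v_{1}  ⇒ sig = (3;(1))
  {3,4,7}:  v_{3} + v_{4} + v_{7} = 2·v_{1}  ⇒ sig = (3;(2))

Signatures (|P|; sorted positive RHS coefficients), sorted:
{ (2;()),  (2;(1)) ×4,  (2;(2)),  (3;()),  (3;(1)),  (3;(2)) }


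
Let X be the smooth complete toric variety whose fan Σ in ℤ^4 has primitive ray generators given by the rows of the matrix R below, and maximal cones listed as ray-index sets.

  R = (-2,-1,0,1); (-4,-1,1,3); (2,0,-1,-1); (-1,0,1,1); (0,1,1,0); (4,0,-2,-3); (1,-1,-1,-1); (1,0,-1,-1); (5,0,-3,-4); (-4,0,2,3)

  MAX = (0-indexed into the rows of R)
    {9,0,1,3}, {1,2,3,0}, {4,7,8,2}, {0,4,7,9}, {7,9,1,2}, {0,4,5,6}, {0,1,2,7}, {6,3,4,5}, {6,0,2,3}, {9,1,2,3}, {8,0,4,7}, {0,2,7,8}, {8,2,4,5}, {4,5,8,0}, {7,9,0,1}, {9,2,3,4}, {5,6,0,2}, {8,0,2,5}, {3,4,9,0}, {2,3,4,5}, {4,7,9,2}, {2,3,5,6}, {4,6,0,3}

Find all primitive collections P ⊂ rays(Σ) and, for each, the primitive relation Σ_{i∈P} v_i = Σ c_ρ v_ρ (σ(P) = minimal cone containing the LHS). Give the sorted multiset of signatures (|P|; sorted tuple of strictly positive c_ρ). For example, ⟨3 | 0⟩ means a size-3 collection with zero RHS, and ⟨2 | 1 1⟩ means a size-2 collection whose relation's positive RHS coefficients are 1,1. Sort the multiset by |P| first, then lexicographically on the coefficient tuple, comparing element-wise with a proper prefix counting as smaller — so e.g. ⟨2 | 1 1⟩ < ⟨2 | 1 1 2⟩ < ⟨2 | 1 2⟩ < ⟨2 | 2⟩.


The 16 primitive collections of Σ (r=10, n=4):

  P = {3,7}:  v_{3} + v_{7} = 0  so sig = ⟨2 | 0⟩
  P = {5,9}:  v_{5} + v_{9} = 0  so sig = ⟨2 | 0⟩
  P = {1,4}:  v_{1} + v_{4} = v_{9}  so sig = ⟨2 | 1⟩
  P = {3,8}:  v_{3} + v_{8} = v_{5}  so sig = ⟨2 | 1⟩
  P = {5,7}:  v_{5} + v_{7} = v_{8}  so sig = ⟨2 | 1⟩
  P = {8,9}:  v_{8} + v_{9} = v_{7}  so sig = ⟨2 | 1⟩
  P = {1,5}:  v_{1} + v_{5} = v_{0} + v_{2}  so sig = ⟨2 | 1 1⟩
  P = {6,7}:  v_{6} + v_{7} = v_{0} + v_{5}  so sig = ⟨2 | 1 1⟩
  P = {6,9}:  v_{6} + v_{9} = v_{0} + v_{3}  so sig = ⟨2 | 1 1⟩
  P = {1,8}:  v_{1} + v_{8} = v_{0} + v_{2} + v_{7}  so sig = ⟨2 | 1 1 1⟩
  P = {1,6}:  v_{1} + v_{6} = 2·v_{0} + v_{2} + v_{3}  so sig = ⟨2 | 1 1 2⟩
  P = {6,8}:  v_{6} + v_{8} = v_{0} + 2·v_{5}  so sig = ⟨2 | 1 2⟩
  P = {0,2,4}:  v_{0} + v_{2} + v_{4} = 0  so sig = ⟨3 | 0⟩
  P = {0,2,9}:  v_{0} + v_{2} + v_{9} = v_{1}  so sig = ⟨3 | 1⟩
  P = {0,3,5}:  v_{0} + v_{3} + v_{5} = v_{6}  so sig = ⟨3 | 1⟩
  P = {2,4,6}:  v_{2} + v_{4} + v_{6} = v_{3} + v_{5}  so sig = ⟨3 | 1 1⟩

Hence PRS(X_Σ) =
    |P|=2: 12 collections, coeffs (), (), (1), (1), (1), (1), (1,1), (1,1), (1,1), (1,1,1), (1,1,2), (1,2)
    |P|=3: 4 collections, coeffs (), (1), (1), (1,1)


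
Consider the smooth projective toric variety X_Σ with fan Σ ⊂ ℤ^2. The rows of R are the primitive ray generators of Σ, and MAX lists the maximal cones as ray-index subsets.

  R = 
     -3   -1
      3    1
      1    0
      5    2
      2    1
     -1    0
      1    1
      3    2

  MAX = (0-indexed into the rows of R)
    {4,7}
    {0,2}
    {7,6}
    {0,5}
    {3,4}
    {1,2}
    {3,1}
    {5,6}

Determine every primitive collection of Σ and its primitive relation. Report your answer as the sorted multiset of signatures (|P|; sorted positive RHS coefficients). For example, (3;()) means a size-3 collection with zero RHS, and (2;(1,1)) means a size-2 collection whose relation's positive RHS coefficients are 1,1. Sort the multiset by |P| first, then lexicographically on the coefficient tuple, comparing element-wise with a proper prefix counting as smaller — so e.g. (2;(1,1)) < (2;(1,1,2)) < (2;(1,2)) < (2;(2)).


20 collections generate NE(X_Σ); each relation:

  P={0,1}:  v_{0} + v_{1} = 0  ⟹  sig = (2;())
  P={2,5}:  v_{2} + v_{5} = 0  ⟹  sig = (2;())
  P={0,3}:  v_{0} + v_{3} = v_{4}  ⟹  sig = (2;(1))
  P={0,4}:  v_{0} + v_{4} = v_{5}  ⟹  sig = (2;(1))
  P={1,4}:  v_{1} + v_{4} = v_{3}  ⟹  sig = (2;(1))
  P={1,5}:  v_{1} + v_{5} = v_{4}  ⟹  sig = (2;(1))
  P={2,4}:  v_{2} + v_{4} = v_{1}  ⟹  sig = (2;(1))
  P={2,6}:  v_{2} + v_{6} = v_{4}  ⟹  sig = (2;(1))
  P={4,5}:  v_{4} + v_{5} = v_{6}  ⟹  sig = (2;(1))
  P={4,6}:  v_{4} + v_{6} = v_{7}  ⟹  sig = (2;(1))
  P={0,7}:  v_{0} + v_{7} = v_{5} + v_{6}  ⟹  sig = (2;(1,1))
  P={0,6}:  v_{0} + v_{6} = 2·v_{5}  ⟹  sig = (2;(2))
  P={1,6}:  v_{1} + v_{6} = 2·v_{4}  ⟹  sig = (2;(2))
  P={2,3}:  v_{2} + v_{3} = 2·v_{1}  ⟹  sig = (2;(2))
  P={2,7}:  v_{2} + v_{7} = 2·v_{4}  ⟹  sig = (2;(2))
  P={3,5}:  v_{3} + v_{5} = 2·v_{4}  ⟹  sig = (2;(2))
  P={5,7}:  v_{5} + v_{7} = 2·v_{6}  ⟹  sig = (2;(2))
  P={1,7}:  v_{1} + v_{7} = 3·v_{4}  ⟹  sig = (2;(3))
  P={3,6}:  v_{3} + v_{6} = 3·v_{4}  ⟹  sig = (2;(3))
  P={3,7}:  v_{3} + v_{7} = 4·v_{4}  ⟹  sig = (2;(4))

Signatures (|P|; sorted positive RHS coefficients), sorted:
{ (2;()) ×2,  (2;(1)) ×8,  (2;(1,1)),  (2;(2)) ×6,  (2;(3)) ×2,  (2;(4)) }


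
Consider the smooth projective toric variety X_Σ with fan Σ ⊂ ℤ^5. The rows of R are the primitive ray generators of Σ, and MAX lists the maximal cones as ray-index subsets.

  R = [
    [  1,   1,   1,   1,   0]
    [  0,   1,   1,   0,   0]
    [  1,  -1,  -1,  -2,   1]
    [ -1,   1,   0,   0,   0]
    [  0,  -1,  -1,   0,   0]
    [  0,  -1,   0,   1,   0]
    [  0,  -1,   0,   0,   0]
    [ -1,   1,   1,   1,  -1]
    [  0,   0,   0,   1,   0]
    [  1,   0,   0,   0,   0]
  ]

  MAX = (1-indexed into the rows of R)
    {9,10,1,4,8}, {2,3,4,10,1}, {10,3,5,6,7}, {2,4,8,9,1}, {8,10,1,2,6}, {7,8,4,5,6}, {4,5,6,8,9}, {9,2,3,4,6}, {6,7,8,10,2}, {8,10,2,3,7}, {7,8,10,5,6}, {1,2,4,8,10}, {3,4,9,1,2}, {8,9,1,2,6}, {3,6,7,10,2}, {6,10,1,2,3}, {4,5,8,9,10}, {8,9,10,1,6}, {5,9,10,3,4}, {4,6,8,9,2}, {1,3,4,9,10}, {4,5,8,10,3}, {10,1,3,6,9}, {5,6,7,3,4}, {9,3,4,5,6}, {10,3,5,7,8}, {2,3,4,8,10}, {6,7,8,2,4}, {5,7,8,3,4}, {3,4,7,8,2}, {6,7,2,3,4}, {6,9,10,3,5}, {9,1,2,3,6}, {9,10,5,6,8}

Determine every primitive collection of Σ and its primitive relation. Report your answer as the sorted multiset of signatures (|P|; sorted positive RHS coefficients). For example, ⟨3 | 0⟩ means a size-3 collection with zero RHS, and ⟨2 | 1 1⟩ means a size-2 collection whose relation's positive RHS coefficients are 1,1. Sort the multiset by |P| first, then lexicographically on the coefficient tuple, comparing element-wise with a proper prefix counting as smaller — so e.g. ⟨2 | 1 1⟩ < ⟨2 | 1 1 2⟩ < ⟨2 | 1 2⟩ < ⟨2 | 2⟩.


Σ has 11 primitive collections:

  • {2,5}:  v_{2} + v_{5} = 0  so sig = ⟨2 | 0⟩
  • {7,9}:  v_{7} + v_{9} = v_{6}  so sig = ⟨2 | 1⟩
  • {1,5}:  v_{1} + v_{5} = v_{9} + v_{10}  so sig = ⟨2 | 1 1⟩
  • {1,7}:  v_{1} + v_{7} = v_{2} + v_{6} + v_{10}  so sig = ⟨2 | 1 1 1⟩
  • {3,8,9}:  v_{3} + v_{8} + v_{9} = 0  so sig = ⟨3 | 0⟩
  • {4,7,10}:  v_{4} + v_{7} + v_{10} = 0  so sig = ⟨3 | 0⟩
  • {2,9,10}:  v_{2} + v_{9} + v_{10} = v_{1}  so sig = ⟨3 | 1⟩
  • {3,6,8}:  v_{3} + v_{6} + v_{8} = v_{7}  so sig = ⟨3 | 1⟩
  • {4,6,10}:  v_{4} + v_{6} + v_{10} = v_{9}  so sig = ⟨3 | 1⟩
  • {1,3,8}:  v_{1} + v_{3} + v_{8} = v_{2} + v_{10}  so sig = ⟨3 | 1 1⟩
  • {1,4,6}:  v_{1} + v_{4} + v_{6} = v_{2} + 2·v_{9}  so sig = ⟨3 | 1 2⟩

Sorted signature multiset PRS(X):
{ ⟨2 | 0⟩,  ⟨2 | 1⟩,  ⟨2 | 1 1⟩,  ⟨2 | 1 1 1⟩,  ⟨3 | 0⟩ ×2,  ⟨3 | 1⟩ ×3,  ⟨3 | 1 1⟩,  ⟨3 | 1 2⟩ }


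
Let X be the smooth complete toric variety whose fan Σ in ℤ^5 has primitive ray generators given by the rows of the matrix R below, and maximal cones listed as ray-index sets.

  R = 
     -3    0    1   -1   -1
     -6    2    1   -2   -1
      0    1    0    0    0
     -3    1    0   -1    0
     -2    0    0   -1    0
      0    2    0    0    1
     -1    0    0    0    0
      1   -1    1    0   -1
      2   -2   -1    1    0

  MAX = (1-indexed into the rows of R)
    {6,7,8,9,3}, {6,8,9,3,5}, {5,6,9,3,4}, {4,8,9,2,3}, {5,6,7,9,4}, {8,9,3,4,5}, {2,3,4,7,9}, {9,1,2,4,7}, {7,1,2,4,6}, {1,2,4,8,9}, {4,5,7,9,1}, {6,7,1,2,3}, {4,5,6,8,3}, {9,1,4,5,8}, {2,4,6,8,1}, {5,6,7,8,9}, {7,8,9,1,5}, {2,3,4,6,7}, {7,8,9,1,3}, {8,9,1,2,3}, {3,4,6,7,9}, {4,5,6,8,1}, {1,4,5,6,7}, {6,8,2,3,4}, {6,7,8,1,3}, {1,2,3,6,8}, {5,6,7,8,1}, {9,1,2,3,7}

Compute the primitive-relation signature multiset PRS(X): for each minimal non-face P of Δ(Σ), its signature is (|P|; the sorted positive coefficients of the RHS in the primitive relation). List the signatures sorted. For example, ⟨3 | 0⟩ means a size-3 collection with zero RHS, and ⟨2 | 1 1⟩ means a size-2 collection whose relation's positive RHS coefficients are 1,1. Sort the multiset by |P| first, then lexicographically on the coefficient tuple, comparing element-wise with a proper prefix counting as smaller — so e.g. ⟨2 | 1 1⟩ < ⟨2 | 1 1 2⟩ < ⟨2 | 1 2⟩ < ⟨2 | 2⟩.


Σ has 9 primitive collections:

  {2,5}:  v_{2} + v_{5} = 3·v_{4} + v_{8}  ⇒ sig = ⟨2 | 1 3⟩
  {1,3,4}:  v_{1} + v_{3} + v_{4} = v_{2}  ⇒ sig = ⟨3 | 1⟩
  {1,6,9}:  v_{1} + v_{6} + v_{9} = v_{7}  ⇒ sig = ⟨3 | 1⟩
  {3,5,7}:  v_{3} + v_{5} + v_{7} = v_{4}  ⇒ sig = ⟨3 | 1⟩
  {4,7,8}:  v_{4} + v_{7} + v_{8} = v_{1}  ⇒ sig = ⟨3 | 1⟩
  {2,6,9}:  v_{2} + v_{6} + v_{9} = v_{3} + v_{4} + v_{7}  ⇒ sig = ⟨3 | 1 1 1⟩
  {1,3,5}:  v_{1} + v_{3} + v_{5} = 2·v_{4} + v_{8}  ⇒ sig = ⟨3 | 1 2⟩
  {2,7,8}:  v_{2} + v_{7} + v_{8} = 2·v_{1} + v_{3}  ⇒ sig = ⟨3 | 1 2⟩
  {4,6,8,9}:  v_{4} + v_{6} + v_{8} + v_{9} = 0  ⇒ sig = ⟨4 | 0⟩

Sorted signature multiset PRS(X):
{ ⟨2 | 1 3⟩,  ⟨3 | 1⟩ ×4,  ⟨3 | 1 1 1⟩,  ⟨3 | 1 2⟩ ×2,  ⟨4 | 0⟩ }


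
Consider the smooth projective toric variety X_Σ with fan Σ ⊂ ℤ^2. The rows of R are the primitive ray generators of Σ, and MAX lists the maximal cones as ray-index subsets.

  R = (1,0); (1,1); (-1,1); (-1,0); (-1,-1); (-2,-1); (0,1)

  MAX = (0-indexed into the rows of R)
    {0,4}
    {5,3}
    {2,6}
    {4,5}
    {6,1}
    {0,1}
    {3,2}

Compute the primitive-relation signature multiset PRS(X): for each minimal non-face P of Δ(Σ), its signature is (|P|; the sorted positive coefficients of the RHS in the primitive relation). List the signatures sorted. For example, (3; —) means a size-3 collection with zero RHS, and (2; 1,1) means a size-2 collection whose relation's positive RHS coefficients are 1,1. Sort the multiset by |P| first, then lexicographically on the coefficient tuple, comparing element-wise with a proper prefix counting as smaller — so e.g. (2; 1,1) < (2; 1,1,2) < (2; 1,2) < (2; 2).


Primitive collections (14):

  {0,3}:  v_{0} + v_{3} = 0  ⇒ sig = (2; —)
  {1,4}:  v_{1} + v_{4} = 0  ⇒ sig = (2; —)
  {0,2}:  v_{0} + v_{2} = v_{6}  ⇒ sig = (2; 1)
  {0,5}:  v_{0} + v_{5} = v_{4}  ⇒ sig = (2; 1)
  {0,6}:  v_{0} + v_{6} = v_{1}  ⇒ sig = (2; 1)
  {1,3}:  v_{1} + v_{3} = v_{6}  ⇒ sig = (2; 1)
  {1,5}:  v_{1} + v_{5} = v_{3}  ⇒ sig = (2; 1)
  {3,4}:  v_{3} + v_{4} = v_{5}  ⇒ sig = (2; 1)
  {3,6}:  v_{3} + v_{6} = v_{2}  ⇒ sig = (2; 1)
  {4,6}:  v_{4} + v_{6} = v_{3}  ⇒ sig = (2; 1)
  {1,2}:  v_{1} + v_{2} = 2·v_{6}  ⇒ sig = (2; 2)
  {2,4}:  v_{2} + v_{4} = 2·v_{3}  ⇒ sig = (2; 2)
  {5,6}:  v_{5} + v_{6} = 2·v_{3}  ⇒ sig = (2; 2)
  {2,5}:  v_{2} + v_{5} = 3·v_{3}  ⇒ sig = (2; 3)

Signatures (|P|; sorted positive RHS coefficients), sorted:
[(2; —), (2; —), (2; 1), (2; 1), (2; 1), (2; 1), (2; 1), (2; 1), (2; 1), (2; 1), (2; 2), (2; 2), (2; 2), (2; 3)]


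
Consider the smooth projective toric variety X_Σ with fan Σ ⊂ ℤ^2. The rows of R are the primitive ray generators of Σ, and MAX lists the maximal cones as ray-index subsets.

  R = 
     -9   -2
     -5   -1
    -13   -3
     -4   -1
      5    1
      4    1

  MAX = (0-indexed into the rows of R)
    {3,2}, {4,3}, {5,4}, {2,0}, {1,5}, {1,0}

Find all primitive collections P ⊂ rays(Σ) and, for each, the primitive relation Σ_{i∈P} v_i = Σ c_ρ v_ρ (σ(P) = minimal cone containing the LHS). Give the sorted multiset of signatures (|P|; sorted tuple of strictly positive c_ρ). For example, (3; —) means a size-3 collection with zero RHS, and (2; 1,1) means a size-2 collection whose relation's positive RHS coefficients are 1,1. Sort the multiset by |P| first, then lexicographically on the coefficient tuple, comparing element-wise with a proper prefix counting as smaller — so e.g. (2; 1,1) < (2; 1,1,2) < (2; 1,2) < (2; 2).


Minimal non-faces — 9 found among 6 rays, 6 max cones:

  • {1,4}:  v_{1} + v_{4} = 0 — sig = (2; —)
  • {3,5}:  v_{3} + v_{5} = 0 — sig = (2; —)
  • {0,3}:  v_{0} + v_{3} = v_{2} — sig = (2; 1)
  • {0,4}:  v_{0} + v_{4} = v_{3} — sig = (2; 1)
  • {0,5}:  v_{0} + v_{5} = v_{1} — sig = (2; 1)
  • {1,3}:  v_{1} + v_{3} = v_{0} — sig = (2; 1)
  • {2,5}:  v_{2} + v_{5} = v_{0} — sig = (2; 1)
  • {1,2}:  v_{1} + v_{2} = 2·v_{0} — sig = (2; 2)
  • {2,4}:  v_{2} + v_{4} = 2·v_{3} — sig = (2; 2)

Sorted signature multiset PRS(X):
{ (2; —) ×2,  (2; 1) ×5,  (2; 2) ×2 }


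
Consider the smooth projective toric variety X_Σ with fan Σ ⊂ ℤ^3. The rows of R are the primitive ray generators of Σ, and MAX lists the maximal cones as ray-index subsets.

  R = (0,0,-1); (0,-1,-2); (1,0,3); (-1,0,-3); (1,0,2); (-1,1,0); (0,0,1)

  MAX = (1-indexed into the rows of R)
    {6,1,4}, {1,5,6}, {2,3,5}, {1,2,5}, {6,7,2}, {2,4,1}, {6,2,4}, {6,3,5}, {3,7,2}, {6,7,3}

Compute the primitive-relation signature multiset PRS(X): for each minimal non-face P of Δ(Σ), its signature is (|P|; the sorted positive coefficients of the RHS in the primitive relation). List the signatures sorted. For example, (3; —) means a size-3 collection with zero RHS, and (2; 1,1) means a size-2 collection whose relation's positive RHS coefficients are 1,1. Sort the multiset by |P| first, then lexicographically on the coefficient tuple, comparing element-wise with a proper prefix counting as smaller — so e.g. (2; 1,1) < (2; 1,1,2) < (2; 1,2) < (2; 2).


9 collections generate NE(X_Σ); each relation:

  P={1,7}:  v_{1} + v_{7} = 0  ⟹  sig = (2; —)
  P={3,4}:  v_{3} + v_{4} = 0  ⟹  sig = (2; —)
  P={1,3}:  v_{1} + v_{3} = v_{5}  ⟹  sig = (2; 1)
  P={4,5}:  v_{4} + v_{5} = v_{1}  ⟹  sig = (2; 1)
  P={5,7}:  v_{5} + v_{7} = v_{3}  ⟹  sig = (2; 1)
  P={4,7}:  v_{4} + v_{7} = v_{2} + v_{6}  ⟹  sig = (2; 1,1)
  P={2,5,6}:  v_{2} + v_{5} + v_{6} = 0  ⟹  sig = (3; —)
  P={1,2,6}:  v_{1} + v_{2} + v_{6} = v_{4}  ⟹  sig = (3; 1)
  P={2,3,6}:  v_{2} + v_{3} + v_{6} = v_{7}  ⟹  sig = (3; 1)

Sorted signature multiset PRS(X):
    |P|=2: 6 collections, coeffs (), (), (1), (1), (1), (1,1)
    |P|=3: 3 collections, coeffs (), (1), (1)
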